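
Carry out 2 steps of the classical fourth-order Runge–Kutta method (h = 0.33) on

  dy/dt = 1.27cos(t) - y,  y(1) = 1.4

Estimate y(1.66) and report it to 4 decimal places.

RK4: k1 = f(t_n, y_n); k2 = f(t_n + h/2, y_n + (h/2)·k1); k3 = f(t_n + h/2, y_n + (h/2)·k2); k4 = f(t_n + h, y_n + h·k3); y_{n+1} = y_n + (h/6)·(k1 + 2k2 + 2k3 + k4).
t=1.000000, y=1.400000:
  k1 = f(1.000000, 1.400000) = -0.713816
  k2 = f(1.165000, 1.282220) = -0.780887
  k3 = f(1.165000, 1.271154) = -0.769820
  k4 = f(1.330000, 1.145959) = -0.843095
  y ← 1.400000 + (0.33/6)·(k1 + 2k2 + 2k3 + k4) = 1.143792
t=1.330000, y=1.143792:
  k1 = f(1.330000, 1.143792) = -0.840927
  k2 = f(1.495000, 1.005039) = -0.908870
  k3 = f(1.495000, 0.993829) = -0.897659
  k4 = f(1.660000, 0.847564) = -0.960703
  y ← 1.143792 + (0.33/6)·(k1 + 2k2 + 2k3 + k4) = 0.845984
y(1.66) ≈ 0.8460

0.8460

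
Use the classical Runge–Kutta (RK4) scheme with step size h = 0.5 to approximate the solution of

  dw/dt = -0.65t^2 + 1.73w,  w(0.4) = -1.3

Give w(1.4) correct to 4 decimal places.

RK4: k1 = f(t_n, w_n); k2 = f(t_n + h/2, w_n + (h/2)·k1); k3 = f(t_n + h/2, w_n + (h/2)·k2); k4 = f(t_n + h, w_n + h·k3); w_{n+1} = w_n + (h/6)·(k1 + 2k2 + 2k3 + k4).
t=0.400000, w=-1.300000:
  k1 = f(0.400000, -1.300000) = -2.353000
  k2 = f(0.650000, -1.888250) = -3.541298
  k3 = f(0.650000, -2.185324) = -4.055236
  k4 = f(0.900000, -3.327618) = -6.283279
  w ← -1.300000 + (0.5/6)·(k1 + 2k2 + 2k3 + k4) = -3.285779
t=0.900000, w=-3.285779:
  k1 = f(0.900000, -3.285779) = -6.210897
  k2 = f(1.150000, -4.838503) = -9.230236
  k3 = f(1.150000, -5.593338) = -10.536099
  k4 = f(1.400000, -8.553829) = -16.072123
  w ← -3.285779 + (0.5/6)·(k1 + 2k2 + 2k3 + k4) = -8.437086
w(1.4) ≈ -8.4371

-8.4371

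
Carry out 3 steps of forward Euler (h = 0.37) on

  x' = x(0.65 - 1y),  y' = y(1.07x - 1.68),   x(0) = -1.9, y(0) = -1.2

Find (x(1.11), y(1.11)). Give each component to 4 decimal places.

Euler on (x,y): x_{n+1} = x_n + h·x', y_{n+1} = y_n + h·y'.
0.000000: (-1.900000, -1.200000); f=(-3.515000, 4.455600) → (-3.200550, 0.448572)
0.370000: (-3.200550, 0.448572); f=(-0.644680, -2.289775) → (-3.439082, -0.398645)
0.740000: (-3.439082, -0.398645); f=(-3.606376, 2.136664) → (-4.773441, 0.391921)
(x(1.11), y(1.11)) ≈ (-4.7734, 0.3919)

-4.7734, 0.3919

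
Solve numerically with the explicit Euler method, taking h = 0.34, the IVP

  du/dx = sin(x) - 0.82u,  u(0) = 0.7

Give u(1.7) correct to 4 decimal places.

Euler: u_{n+1} = u_n + h·f(x_n, u_n).
x=0.000000, u=0.700000: f=-0.574000 → u ← 0.700000 + 0.34·(-0.574000) = 0.504840
x=0.340000, u=0.504840: f=-0.080482 → u ← 0.504840 + 0.34·(-0.080482) = 0.477476
x=0.680000, u=0.477476: f=0.237263 → u ← 0.477476 + 0.34·0.237263 = 0.558145
x=1.020000, u=0.558145: f=0.394429 → u ← 0.558145 + 0.34·0.394429 = 0.692251
x=1.360000, u=0.692251: f=0.410219 → u ← 0.692251 + 0.34·0.410219 = 0.831726
u(1.7) ≈ 0.8317

0.8317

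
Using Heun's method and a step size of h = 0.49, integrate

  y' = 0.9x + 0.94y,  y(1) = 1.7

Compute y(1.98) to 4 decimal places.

6.1084

Heun: k1 = f(x_n, y_n); k2 = f(x_n + h, y_n + h·k1); y_{n+1} = y_n + (h/2)·(k1 + k2).
x=1.000000, y=1.700000:
  k1 = f(1.000000, 1.700000) = 2.498000
  k2 = f(1.490000, 2.924020) = 4.089579
  y ← 1.700000 + (0.49/2)·(2.498000 + 4.089579) = 3.313957
x=1.490000, y=3.313957:
  k1 = f(1.490000, 3.313957) = 4.456119
  k2 = f(1.980000, 5.497455) = 6.949608
  y ← 3.313957 + (0.49/2)·(4.456119 + 6.949608) = 6.108360
y(1.98) ≈ 6.1084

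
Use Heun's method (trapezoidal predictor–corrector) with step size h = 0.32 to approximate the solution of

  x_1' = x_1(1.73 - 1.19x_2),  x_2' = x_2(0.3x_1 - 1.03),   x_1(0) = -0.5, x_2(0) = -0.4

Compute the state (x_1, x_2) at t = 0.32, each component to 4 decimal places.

Heun on (x_1,x_2): k1 = f(t_n, state_n); k2 = f(t_n + h, state_n + h·k1); state_{n+1} = state_n + (h/2)·(k1 + k2).
0.000000: (-0.500000, -0.400000)
  k1 = (-1.103000, 0.472000)
  predictor → (-0.852960, -0.248960)
  k2 = (-1.728321, 0.320135)
  → (-0.953011, -0.273258)
(x_1(0.32), x_2(0.32)) ≈ (-0.9530, -0.2733)

-0.9530, -0.2733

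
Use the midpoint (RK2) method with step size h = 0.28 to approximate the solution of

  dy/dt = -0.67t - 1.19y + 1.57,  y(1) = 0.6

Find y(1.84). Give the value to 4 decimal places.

0.5193

Midpoint: k1 = f(t_n, y_n); k2 = f(t_n + h/2, y_n + (h/2)·k1); y_{n+1} = y_n + h·k2.
t=1.000000, y=0.600000:
  k1 = f(1.000000, 0.600000) = 0.186000
  k2 = f(1.140000, 0.626040) = 0.061212
  y ← 0.600000 + 0.28·0.061212 = 0.617139
t=1.280000, y=0.617139:
  k1 = f(1.280000, 0.617139) = -0.021996
  k2 = f(1.420000, 0.614060) = -0.112131
  y ← 0.617139 + 0.28·(-0.112131) = 0.585743
t=1.560000, y=0.585743:
  k1 = f(1.560000, 0.585743) = -0.172234
  k2 = f(1.700000, 0.561630) = -0.237340
  y ← 0.585743 + 0.28·(-0.237340) = 0.519288
y(1.84) ≈ 0.5193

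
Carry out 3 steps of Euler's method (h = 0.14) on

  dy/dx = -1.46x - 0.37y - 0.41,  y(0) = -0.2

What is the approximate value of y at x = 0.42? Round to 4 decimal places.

-0.4183

Euler: y_{n+1} = y_n + h·f(x_n, y_n).
x=0.000000, y=-0.200000: f=-0.336000 → y ← -0.200000 + 0.14·(-0.336000) = -0.247040
x=0.140000, y=-0.247040: f=-0.522995 → y ← -0.247040 + 0.14·(-0.522995) = -0.320259
x=0.280000, y=-0.320259: f=-0.700304 → y ← -0.320259 + 0.14·(-0.700304) = -0.418302
y(0.42) ≈ -0.4183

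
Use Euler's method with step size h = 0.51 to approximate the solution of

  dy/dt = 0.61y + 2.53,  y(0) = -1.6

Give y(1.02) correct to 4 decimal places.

0.2316

Euler: y_{n+1} = y_n + h·f(t_n, y_n).
t=0.000000, y=-1.600000: f=1.554000 → y ← -1.600000 + 0.51·1.554000 = -0.807460
t=0.510000, y=-0.807460: f=2.037449 → y ← -0.807460 + 0.51·2.037449 = 0.231639
y(1.02) ≈ 0.2316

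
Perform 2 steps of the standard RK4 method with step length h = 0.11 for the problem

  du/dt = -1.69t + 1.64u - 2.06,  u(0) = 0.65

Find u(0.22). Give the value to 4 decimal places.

0.3404

RK4: k1 = f(t_n, u_n); k2 = f(t_n + h/2, u_n + (h/2)·k1); k3 = f(t_n + h/2, u_n + (h/2)·k2); k4 = f(t_n + h, u_n + h·k3); u_{n+1} = u_n + (h/6)·(k1 + 2k2 + 2k3 + k4).
t=0.000000, u=0.650000:
  k1 = f(0.000000, 0.650000) = -0.994000
  k2 = f(0.055000, 0.595330) = -1.176609
  k3 = f(0.055000, 0.585287) = -1.193080
  k4 = f(0.110000, 0.518761) = -1.395132
  u ← 0.650000 + (0.11/6)·(k1 + 2k2 + 2k3 + k4) = 0.519311
t=0.110000, u=0.519311:
  k1 = f(0.110000, 0.519311) = -1.394231
  k2 = f(0.165000, 0.442628) = -1.612940
  k3 = f(0.165000, 0.430599) = -1.632668
  k4 = f(0.220000, 0.339717) = -1.874664
  u ← 0.519311 + (0.11/6)·(k1 + 2k2 + 2k3 + k4) = 0.340375
u(0.22) ≈ 0.3404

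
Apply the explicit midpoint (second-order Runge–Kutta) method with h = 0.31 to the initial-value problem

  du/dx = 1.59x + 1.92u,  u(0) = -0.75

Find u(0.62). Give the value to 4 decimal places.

-1.9458

Midpoint: k1 = f(x_n, u_n); k2 = f(x_n + h/2, u_n + (h/2)·k1); u_{n+1} = u_n + h·k2.
x=0.000000, u=-0.750000:
  k1 = f(0.000000, -0.750000) = -1.440000
  k2 = f(0.155000, -0.973200) = -1.622094
  u ← -0.750000 + 0.31·(-1.622094) = -1.252849
x=0.310000, u=-1.252849:
  k1 = f(0.310000, -1.252849) = -1.912570
  k2 = f(0.465000, -1.549298) = -2.235301
  u ← -1.252849 + 0.31·(-2.235301) = -1.945793
u(0.62) ≈ -1.9458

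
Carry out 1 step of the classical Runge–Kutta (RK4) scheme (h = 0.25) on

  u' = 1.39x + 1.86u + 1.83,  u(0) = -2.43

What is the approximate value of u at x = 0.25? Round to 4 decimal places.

-3.2349

RK4: k1 = f(x_n, u_n); k2 = f(x_n + h/2, u_n + (h/2)·k1); k3 = f(x_n + h/2, u_n + (h/2)·k2); k4 = f(x_n + h, u_n + h·k3); u_{n+1} = u_n + (h/6)·(k1 + 2k2 + 2k3 + k4).
x=0.000000, u=-2.430000:
  k1 = f(0.000000, -2.430000) = -2.689800
  k2 = f(0.125000, -2.766225) = -3.141429
  k3 = f(0.125000, -2.822679) = -3.246432
  k4 = f(0.250000, -3.241608) = -3.851891
  u ← -2.430000 + (0.25/6)·(k1 + 2k2 + 2k3 + k4) = -3.234892
u(0.25) ≈ -3.2349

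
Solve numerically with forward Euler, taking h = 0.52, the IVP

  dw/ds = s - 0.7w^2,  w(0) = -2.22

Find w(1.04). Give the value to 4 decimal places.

Euler: w_{n+1} = w_n + h·f(s_n, w_n).
s=0.000000, w=-2.220000: f=-3.449880 → w ← -2.220000 + 0.52·(-3.449880) = -4.013938
s=0.520000, w=-4.013938: f=-10.758187 → w ← -4.013938 + 0.52·(-10.758187) = -9.608195
w(1.04) ≈ -9.6082

-9.6082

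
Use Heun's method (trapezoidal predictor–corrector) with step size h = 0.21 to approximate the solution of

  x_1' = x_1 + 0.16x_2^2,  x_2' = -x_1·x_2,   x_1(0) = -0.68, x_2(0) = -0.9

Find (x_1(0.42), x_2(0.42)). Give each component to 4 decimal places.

Heun on (x_1,x_2): k1 = f(s_n, state_n); k2 = f(s_n + h, state_n + h·k1); state_{n+1} = state_n + (h/2)·(k1 + k2).
0.000000: (-0.680000, -0.900000)
  k1 = (-0.550400, -0.612000)
  predictor → (-0.795584, -1.028520)
  k2 = (-0.626327, -0.818274)
  → (-0.803556, -1.050179)
0.210000: (-0.803556, -1.050179)
  k1 = (-0.627096, -0.843878)
  predictor → (-0.935247, -1.227393)
  k2 = (-0.694208, -1.147915)
  → (-0.942293, -1.259317)
(x_1(0.42), x_2(0.42)) ≈ (-0.9423, -1.2593)

-0.9423, -1.2593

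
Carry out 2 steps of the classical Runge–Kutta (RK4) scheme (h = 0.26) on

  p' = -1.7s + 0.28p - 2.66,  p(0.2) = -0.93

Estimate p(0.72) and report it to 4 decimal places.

RK4: k1 = f(s_n, p_n); k2 = f(s_n + h/2, p_n + (h/2)·k1); k3 = f(s_n + h/2, p_n + (h/2)·k2); k4 = f(s_n + h, p_n + h·k3); p_{n+1} = p_n + (h/6)·(k1 + 2k2 + 2k3 + k4).
s=0.200000, p=-0.930000:
  k1 = f(0.200000, -0.930000) = -3.260400
  k2 = f(0.330000, -1.353852) = -3.600079
  k3 = f(0.330000, -1.398010) = -3.612443
  k4 = f(0.460000, -1.869235) = -3.965386
  p ← -0.930000 + (0.26/6)·(k1 + 2k2 + 2k3 + k4) = -1.868203
s=0.460000, p=-1.868203:
  k1 = f(0.460000, -1.868203) = -3.965097
  k2 = f(0.590000, -2.383665) = -4.330426
  k3 = f(0.590000, -2.431158) = -4.343724
  k4 = f(0.720000, -2.997571) = -4.723320
  p ← -1.868203 + (0.26/6)·(k1 + 2k2 + 2k3 + k4) = -2.996460
p(0.72) ≈ -2.9965

-2.9965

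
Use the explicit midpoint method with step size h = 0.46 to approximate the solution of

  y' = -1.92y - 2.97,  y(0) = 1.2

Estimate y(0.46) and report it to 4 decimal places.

-0.1547

Midpoint: k1 = f(x_n, y_n); k2 = f(x_n + h/2, y_n + (h/2)·k1); y_{n+1} = y_n + h·k2.
x=0.000000, y=1.200000:
  k1 = f(0.000000, 1.200000) = -5.274000
  k2 = f(0.230000, -0.013020) = -2.945002
  y ← 1.200000 + 0.46·(-2.945002) = -0.154701
y(0.46) ≈ -0.1547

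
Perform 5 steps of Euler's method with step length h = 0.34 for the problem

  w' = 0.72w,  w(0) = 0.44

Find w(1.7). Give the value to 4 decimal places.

Euler: w_{n+1} = w_n + h·f(x_n, w_n).
x=0.000000, w=0.440000: f=0.316800 → w ← 0.440000 + 0.34·0.316800 = 0.547712
x=0.340000, w=0.547712: f=0.394353 → w ← 0.547712 + 0.34·0.394353 = 0.681792
x=0.680000, w=0.681792: f=0.490890 → w ← 0.681792 + 0.34·0.490890 = 0.848695
x=1.020000, w=0.848695: f=0.611060 → w ← 0.848695 + 0.34·0.611060 = 1.056455
x=1.360000, w=1.056455: f=0.760648 → w ← 1.056455 + 0.34·0.760648 = 1.315075
w(1.7) ≈ 1.3151

1.3151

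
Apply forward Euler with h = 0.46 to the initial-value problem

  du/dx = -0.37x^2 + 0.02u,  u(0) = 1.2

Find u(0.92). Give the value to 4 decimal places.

1.1862

Euler: u_{n+1} = u_n + h·f(x_n, u_n).
x=0.000000, u=1.200000: f=0.024000 → u ← 1.200000 + 0.46·0.024000 = 1.211040
x=0.460000, u=1.211040: f=-0.054071 → u ← 1.211040 + 0.46·(-0.054071) = 1.186167
u(0.92) ≈ 1.1862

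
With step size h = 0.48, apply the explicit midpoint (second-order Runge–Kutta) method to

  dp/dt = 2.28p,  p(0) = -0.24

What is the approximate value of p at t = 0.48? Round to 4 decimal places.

-0.6464

Midpoint: k1 = f(t_n, p_n); k2 = f(t_n + h/2, p_n + (h/2)·k1); p_{n+1} = p_n + h·k2.
t=0.000000, p=-0.240000:
  k1 = f(0.000000, -0.240000) = -0.547200
  k2 = f(0.240000, -0.371328) = -0.846628
  p ← -0.240000 + 0.48·(-0.846628) = -0.646381
p(0.48) ≈ -0.6464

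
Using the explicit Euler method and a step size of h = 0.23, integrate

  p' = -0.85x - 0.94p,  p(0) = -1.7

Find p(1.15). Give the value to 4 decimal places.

Euler: p_{n+1} = p_n + h·f(x_n, p_n).
x=0.000000, p=-1.700000: f=1.598000 → p ← -1.700000 + 0.23·1.598000 = -1.332460
x=0.230000, p=-1.332460: f=1.057012 → p ← -1.332460 + 0.23·1.057012 = -1.089347
x=0.460000, p=-1.089347: f=0.632986 → p ← -1.089347 + 0.23·0.632986 = -0.943760
x=0.690000, p=-0.943760: f=0.300635 → p ← -0.943760 + 0.23·0.300635 = -0.874614
x=0.920000, p=-0.874614: f=0.040137 → p ← -0.874614 + 0.23·0.040137 = -0.865383
p(1.15) ≈ -0.8654

-0.8654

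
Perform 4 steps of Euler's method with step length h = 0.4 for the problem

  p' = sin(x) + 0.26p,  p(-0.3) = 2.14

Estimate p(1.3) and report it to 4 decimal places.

Euler: p_{n+1} = p_n + h·f(x_n, p_n).
x=-0.300000, p=2.140000: f=0.260880 → p ← 2.140000 + 0.4·0.260880 = 2.244352
x=0.100000, p=2.244352: f=0.683365 → p ← 2.244352 + 0.4·0.683365 = 2.517698
x=0.500000, p=2.517698: f=1.134027 → p ← 2.517698 + 0.4·1.134027 = 2.971309
x=0.900000, p=2.971309: f=1.555867 → p ← 2.971309 + 0.4·1.555867 = 3.593656
p(1.3) ≈ 3.5937

3.5937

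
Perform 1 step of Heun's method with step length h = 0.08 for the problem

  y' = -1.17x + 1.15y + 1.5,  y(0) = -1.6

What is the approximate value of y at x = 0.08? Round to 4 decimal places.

-1.6322

Heun: k1 = f(x_n, y_n); k2 = f(x_n + h, y_n + h·k1); y_{n+1} = y_n + (h/2)·(k1 + k2).
x=0.000000, y=-1.600000:
  k1 = f(0.000000, -1.600000) = -0.340000
  k2 = f(0.080000, -1.627200) = -0.464880
  y ← -1.600000 + (0.08/2)·(-0.340000 + (-0.464880)) = -1.632195
y(0.08) ≈ -1.6322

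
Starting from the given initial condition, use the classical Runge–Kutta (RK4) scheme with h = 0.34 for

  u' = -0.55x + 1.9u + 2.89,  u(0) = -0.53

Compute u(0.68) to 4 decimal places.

1.8777

RK4: k1 = f(x_n, u_n); k2 = f(x_n + h/2, u_n + (h/2)·k1); k3 = f(x_n + h/2, u_n + (h/2)·k2); k4 = f(x_n + h, u_n + h·k3); u_{n+1} = u_n + (h/6)·(k1 + 2k2 + 2k3 + k4).
x=0.000000, u=-0.530000:
  k1 = f(0.000000, -0.530000) = 1.883000
  k2 = f(0.170000, -0.209890) = 2.397709
  k3 = f(0.170000, -0.122389) = 2.563960
  k4 = f(0.340000, 0.341746) = 3.352318
  u ← -0.530000 + (0.34/6)·(k1 + 2k2 + 2k3 + k4) = 0.328991
x=0.340000, u=0.328991:
  k1 = f(0.340000, 0.328991) = 3.328082
  k2 = f(0.510000, 0.894764) = 4.309552
  k3 = f(0.510000, 1.061614) = 4.626567
  k4 = f(0.680000, 1.902023) = 6.129845
  u ← 0.328991 + (0.34/6)·(k1 + 2k2 + 2k3 + k4) = 1.877700
u(0.68) ≈ 1.8777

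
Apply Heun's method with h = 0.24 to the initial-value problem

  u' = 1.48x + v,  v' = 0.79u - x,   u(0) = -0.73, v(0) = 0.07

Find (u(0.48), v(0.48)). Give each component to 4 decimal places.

-0.6048, -0.3064

Heun on (u,v): k1 = f(x_n, state_n); k2 = f(x_n + h, state_n + h·k1); state_{n+1} = state_n + (h/2)·(k1 + k2).
0.000000: (-0.730000, 0.070000)
  k1 = (0.070000, -0.576700)
  predictor → (-0.713200, -0.068408)
  k2 = (0.286792, -0.803428)
  → (-0.687185, -0.095615)
0.240000: (-0.687185, -0.095615)
  k1 = (0.259585, -0.782876)
  predictor → (-0.624885, -0.283506)
  k2 = (0.426894, -0.973659)
  → (-0.604807, -0.306400)
(u(0.48), v(0.48)) ≈ (-0.6048, -0.3064)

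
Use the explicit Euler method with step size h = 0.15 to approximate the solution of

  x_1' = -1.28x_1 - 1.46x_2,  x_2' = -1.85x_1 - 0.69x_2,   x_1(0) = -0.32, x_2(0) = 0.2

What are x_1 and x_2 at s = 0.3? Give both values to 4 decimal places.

-0.3030, 0.3243

Euler on (x_1,x_2): x_1_{n+1} = x_1_n + h·x_1', x_2_{n+1} = x_2_n + h·x_2'.
0.000000: (-0.320000, 0.200000); f=(0.117600, 0.454000) → (-0.302360, 0.268100)
0.150000: (-0.302360, 0.268100); f=(-0.004405, 0.374377) → (-0.303021, 0.324257)
(x_1(0.3), x_2(0.3)) ≈ (-0.3030, 0.3243)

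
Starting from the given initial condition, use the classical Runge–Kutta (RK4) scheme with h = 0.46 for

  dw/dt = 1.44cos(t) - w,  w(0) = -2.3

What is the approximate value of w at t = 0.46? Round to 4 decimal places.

RK4: k1 = f(t_n, w_n); k2 = f(t_n + h/2, w_n + (h/2)·k1); k3 = f(t_n + h/2, w_n + (h/2)·k2); k4 = f(t_n + h, w_n + h·k3); w_{n+1} = w_n + (h/6)·(k1 + 2k2 + 2k3 + k4).
t=0.000000, w=-2.300000:
  k1 = f(0.000000, -2.300000) = 3.740000
  k2 = f(0.230000, -1.439800) = 2.841880
  k3 = f(0.230000, -1.646368) = 3.048447
  k4 = f(0.460000, -0.897714) = 2.188030
  w ← -2.300000 + (0.46/6)·(k1 + 2k2 + 2k3 + k4) = -0.942334
w(0.46) ≈ -0.9423

-0.9423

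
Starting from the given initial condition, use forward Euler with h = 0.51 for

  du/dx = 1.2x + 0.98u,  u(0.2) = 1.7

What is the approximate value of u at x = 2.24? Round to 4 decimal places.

12.1706

Euler: u_{n+1} = u_n + h·f(x_n, u_n).
x=0.200000, u=1.700000: f=1.906000 → u ← 1.700000 + 0.51·1.906000 = 2.672060
x=0.710000, u=2.672060: f=3.470619 → u ← 2.672060 + 0.51·3.470619 = 4.442076
x=1.220000, u=4.442076: f=5.817234 → u ← 4.442076 + 0.51·5.817234 = 7.408865
x=1.730000, u=7.408865: f=9.336688 → u ← 7.408865 + 0.51·9.336688 = 12.170576
u(2.24) ≈ 12.1706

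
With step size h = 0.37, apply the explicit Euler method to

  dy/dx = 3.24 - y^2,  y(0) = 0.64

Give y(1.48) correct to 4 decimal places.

1.8037

Euler: y_{n+1} = y_n + h·f(x_n, y_n).
x=0.000000, y=0.640000: f=2.830400 → y ← 0.640000 + 0.37·2.830400 = 1.687248
x=0.370000, y=1.687248: f=0.393194 → y ← 1.687248 + 0.37·0.393194 = 1.832730
x=0.740000, y=1.832730: f=-0.118899 → y ← 1.832730 + 0.37·(-0.118899) = 1.788737
x=1.110000, y=1.788737: f=0.040419 → y ← 1.788737 + 0.37·0.040419 = 1.803692
y(1.48) ≈ 1.8037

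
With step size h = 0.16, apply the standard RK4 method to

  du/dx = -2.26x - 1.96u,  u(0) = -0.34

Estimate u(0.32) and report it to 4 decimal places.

RK4: k1 = f(x_n, u_n); k2 = f(x_n + h/2, u_n + (h/2)·k1); k3 = f(x_n + h/2, u_n + (h/2)·k2); k4 = f(x_n + h, u_n + h·k3); u_{n+1} = u_n + (h/6)·(k1 + 2k2 + 2k3 + k4).
x=0.000000, u=-0.340000:
  k1 = f(0.000000, -0.340000) = 0.666400
  k2 = f(0.080000, -0.286688) = 0.381108
  k3 = f(0.080000, -0.309511) = 0.425842
  k4 = f(0.160000, -0.271865) = 0.171256
  u ← -0.340000 + (0.16/6)·(k1 + 2k2 + 2k3 + k4) = -0.274625
x=0.160000, u=-0.274625:
  k1 = f(0.160000, -0.274625) = 0.176665
  k2 = f(0.240000, -0.260492) = -0.031836
  k3 = f(0.240000, -0.277172) = 0.000857
  k4 = f(0.320000, -0.274488) = -0.185204
  u ← -0.274625 + (0.16/6)·(k1 + 2k2 + 2k3 + k4) = -0.276505
u(0.32) ≈ -0.2765

-0.2765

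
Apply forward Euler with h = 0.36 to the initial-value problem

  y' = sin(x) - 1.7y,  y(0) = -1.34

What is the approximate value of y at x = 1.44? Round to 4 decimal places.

0.3983

Euler: y_{n+1} = y_n + h·f(x_n, y_n).
x=0.000000, y=-1.340000: f=2.278000 → y ← -1.340000 + 0.36·2.278000 = -0.519920
x=0.360000, y=-0.519920: f=1.236138 → y ← -0.519920 + 0.36·1.236138 = -0.074910
x=0.720000, y=-0.074910: f=0.786732 → y ← -0.074910 + 0.36·0.786732 = 0.208313
x=1.080000, y=0.208313: f=0.527825 → y ← 0.208313 + 0.36·0.527825 = 0.398330
y(1.44) ≈ 0.3983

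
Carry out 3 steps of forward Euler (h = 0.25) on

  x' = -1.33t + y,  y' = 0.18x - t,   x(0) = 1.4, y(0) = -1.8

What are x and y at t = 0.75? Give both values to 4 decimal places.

Euler on (x,y): x_{n+1} = x_n + h·x', y_{n+1} = y_n + h·y'.
0.000000: (1.400000, -1.800000); f=(-1.800000, 0.252000) → (0.950000, -1.737000)
0.250000: (0.950000, -1.737000); f=(-2.069500, -0.079000) → (0.432625, -1.756750)
0.500000: (0.432625, -1.756750); f=(-2.421750, -0.422127) → (-0.172813, -1.862282)
(x(0.75), y(0.75)) ≈ (-0.1728, -1.8623)

-0.1728, -1.8623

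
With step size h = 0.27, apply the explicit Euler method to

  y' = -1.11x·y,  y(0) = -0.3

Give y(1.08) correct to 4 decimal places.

Euler: y_{n+1} = y_n + h·f(x_n, y_n).
x=0.000000, y=-0.300000: f=0.000000 → y ← -0.300000 + 0.27·0.000000 = -0.300000
x=0.270000, y=-0.300000: f=0.089910 → y ← -0.300000 + 0.27·0.089910 = -0.275724
x=0.540000, y=-0.275724: f=0.165269 → y ← -0.275724 + 0.27·0.165269 = -0.231102
x=0.810000, y=-0.231102: f=0.207783 → y ← -0.231102 + 0.27·0.207783 = -0.175000
y(1.08) ≈ -0.1750

-0.1750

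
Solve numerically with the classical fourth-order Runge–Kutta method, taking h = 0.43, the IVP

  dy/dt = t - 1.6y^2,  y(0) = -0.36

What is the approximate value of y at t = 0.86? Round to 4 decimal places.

RK4: k1 = f(t_n, y_n); k2 = f(t_n + h/2, y_n + (h/2)·k1); k3 = f(t_n + h/2, y_n + (h/2)·k2); k4 = f(t_n + h, y_n + h·k3); y_{n+1} = y_n + (h/6)·(k1 + 2k2 + 2k3 + k4).
t=0.000000, y=-0.360000:
  k1 = f(0.000000, -0.360000) = -0.207360
  k2 = f(0.215000, -0.404582) = -0.046899
  k3 = f(0.215000, -0.370083) = -0.004139
  k4 = f(0.430000, -0.361780) = 0.220585
  y ← -0.360000 + (0.43/6)·(k1 + 2k2 + 2k3 + k4) = -0.366368
t=0.430000, y=-0.366368:
  k1 = f(0.430000, -0.366368) = 0.215240
  k2 = f(0.645000, -0.320091) = 0.481067
  k3 = f(0.645000, -0.262938) = 0.534382
  k4 = f(0.860000, -0.136584) = 0.830152
  y ← -0.366368 + (0.43/6)·(k1 + 2k2 + 2k3 + k4) = -0.145900
y(0.86) ≈ -0.1459

-0.1459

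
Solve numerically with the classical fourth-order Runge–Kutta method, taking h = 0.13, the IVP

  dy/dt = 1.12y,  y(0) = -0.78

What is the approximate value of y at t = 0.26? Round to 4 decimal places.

-1.0437

RK4: k1 = f(t_n, y_n); k2 = f(t_n + h/2, y_n + (h/2)·k1); k3 = f(t_n + h/2, y_n + (h/2)·k2); k4 = f(t_n + h, y_n + h·k3); y_{n+1} = y_n + (h/6)·(k1 + 2k2 + 2k3 + k4).
t=0.000000, y=-0.780000:
  k1 = f(0.000000, -0.780000) = -0.873600
  k2 = f(0.065000, -0.836784) = -0.937198
  k3 = f(0.065000, -0.840918) = -0.941828
  k4 = f(0.130000, -0.902438) = -1.010730
  y ← -0.780000 + (0.13/6)·(k1 + 2k2 + 2k3 + k4) = -0.902252
t=0.130000, y=-0.902252:
  k1 = f(0.130000, -0.902252) = -1.010522
  k2 = f(0.195000, -0.967936) = -1.084088
  k3 = f(0.195000, -0.972717) = -1.089443
  k4 = f(0.260000, -1.043879) = -1.169145
  y ← -0.902252 + (0.13/6)·(k1 + 2k2 + 2k3 + k4) = -1.043664
y(0.26) ≈ -1.0437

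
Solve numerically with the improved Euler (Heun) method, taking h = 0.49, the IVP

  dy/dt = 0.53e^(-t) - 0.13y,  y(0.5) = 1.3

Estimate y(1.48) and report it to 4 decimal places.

1.3338

Heun: k1 = f(t_n, y_n); k2 = f(t_n + h, y_n + h·k1); y_{n+1} = y_n + (h/2)·(k1 + k2).
t=0.500000, y=1.300000:
  k1 = f(0.500000, 1.300000) = 0.152461
  k2 = f(0.990000, 1.374706) = 0.018224
  y ← 1.300000 + (0.49/2)·(0.152461 + 0.018224) = 1.341818
t=0.990000, y=1.341818:
  k1 = f(0.990000, 1.341818) = 0.022499
  k2 = f(1.480000, 1.352843) = -0.055222
  y ← 1.341818 + (0.49/2)·(0.022499 + (-0.055222)) = 1.333801
y(1.48) ≈ 1.3338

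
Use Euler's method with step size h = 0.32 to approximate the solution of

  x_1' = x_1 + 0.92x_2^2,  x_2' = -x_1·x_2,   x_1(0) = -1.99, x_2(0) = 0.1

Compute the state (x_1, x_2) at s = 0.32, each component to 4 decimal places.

-2.6239, 0.1637

Euler on (x_1,x_2): x_1_{n+1} = x_1_n + h·x_1', x_2_{n+1} = x_2_n + h·x_2'.
0.000000: (-1.990000, 0.100000); f=(-1.980800, 0.199000) → (-2.623856, 0.163680)
(x_1(0.32), x_2(0.32)) ≈ (-2.6239, 0.1637)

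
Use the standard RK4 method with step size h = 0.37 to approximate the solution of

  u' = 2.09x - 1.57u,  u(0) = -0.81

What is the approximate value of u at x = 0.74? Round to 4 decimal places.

RK4: k1 = f(x_n, u_n); k2 = f(x_n + h/2, u_n + (h/2)·k1); k3 = f(x_n + h/2, u_n + (h/2)·k2); k4 = f(x_n + h, u_n + h·k3); u_{n+1} = u_n + (h/6)·(k1 + 2k2 + 2k3 + k4).
x=0.000000, u=-0.810000:
  k1 = f(0.000000, -0.810000) = 1.271700
  k2 = f(0.185000, -0.574736) = 1.288985
  k3 = f(0.185000, -0.571538) = 1.283964
  k4 = f(0.370000, -0.334933) = 1.299145
  u ← -0.810000 + (0.37/6)·(k1 + 2k2 + 2k3 + k4) = -0.334134
x=0.370000, u=-0.334134:
  k1 = f(0.370000, -0.334134) = 1.297891
  k2 = f(0.555000, -0.094024) = 1.307568
  k3 = f(0.555000, -0.092234) = 1.304757
  k4 = f(0.740000, 0.148626) = 1.313257
  u ← -0.334134 + (0.37/6)·(k1 + 2k2 + 2k3 + k4) = 0.149073
u(0.74) ≈ 0.1491

0.1491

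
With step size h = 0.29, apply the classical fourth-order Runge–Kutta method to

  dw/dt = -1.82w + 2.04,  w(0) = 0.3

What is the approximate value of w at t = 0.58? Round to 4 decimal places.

RK4: k1 = f(t_n, w_n); k2 = f(t_n + h/2, w_n + (h/2)·k1); k3 = f(t_n + h/2, w_n + (h/2)·k2); k4 = f(t_n + h, w_n + h·k3); w_{n+1} = w_n + (h/6)·(k1 + 2k2 + 2k3 + k4).
t=0.000000, w=0.300000:
  k1 = f(0.000000, 0.300000) = 1.494000
  k2 = f(0.145000, 0.516630) = 1.099733
  k3 = f(0.145000, 0.459461) = 1.203780
  k4 = f(0.290000, 0.649096) = 0.858645
  w ← 0.300000 + (0.29/6)·(k1 + 2k2 + 2k3 + k4) = 0.636384
t=0.290000, w=0.636384:
  k1 = f(0.290000, 0.636384) = 0.881781
  k2 = f(0.435000, 0.764242) = 0.649079
  k3 = f(0.435000, 0.730501) = 0.710489
  k4 = f(0.580000, 0.842426) = 0.506785
  w ← 0.636384 + (0.29/6)·(k1 + 2k2 + 2k3 + k4) = 0.834923
w(0.58) ≈ 0.8349

0.8349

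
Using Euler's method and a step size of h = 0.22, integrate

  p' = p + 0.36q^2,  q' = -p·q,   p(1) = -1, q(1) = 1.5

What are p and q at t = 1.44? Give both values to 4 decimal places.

-1.0058, 2.2494

Euler on (p,q): p_{n+1} = p_n + h·p', q_{n+1} = q_n + h·q'.
1.000000: (-1.000000, 1.500000); f=(-0.190000, 1.500000) → (-1.041800, 1.830000)
1.220000: (-1.041800, 1.830000); f=(0.163804, 1.906494) → (-1.005763, 2.249429)
(p(1.44), q(1.44)) ≈ (-1.0058, 2.2494)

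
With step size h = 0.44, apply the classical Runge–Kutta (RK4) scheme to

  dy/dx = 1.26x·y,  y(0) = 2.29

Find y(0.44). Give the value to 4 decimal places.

2.5870

RK4: k1 = f(x_n, y_n); k2 = f(x_n + h/2, y_n + (h/2)·k1); k3 = f(x_n + h/2, y_n + (h/2)·k2); k4 = f(x_n + h, y_n + h·k3); y_{n+1} = y_n + (h/6)·(k1 + 2k2 + 2k3 + k4).
x=0.000000, y=2.290000:
  k1 = f(0.000000, 2.290000) = 0.000000
  k2 = f(0.220000, 2.290000) = 0.634788
  k3 = f(0.220000, 2.429653) = 0.673500
  k4 = f(0.440000, 2.586340) = 1.433867
  y ← 2.290000 + (0.44/6)·(k1 + 2k2 + 2k3 + k4) = 2.587032
y(0.44) ≈ 2.5870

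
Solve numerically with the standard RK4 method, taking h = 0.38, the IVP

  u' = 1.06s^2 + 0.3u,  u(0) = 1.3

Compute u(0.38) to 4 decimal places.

RK4: k1 = f(s_n, u_n); k2 = f(s_n + h/2, u_n + (h/2)·k1); k3 = f(s_n + h/2, u_n + (h/2)·k2); k4 = f(s_n + h, u_n + h·k3); u_{n+1} = u_n + (h/6)·(k1 + 2k2 + 2k3 + k4).
s=0.000000, u=1.300000:
  k1 = f(0.000000, 1.300000) = 0.390000
  k2 = f(0.190000, 1.374100) = 0.450496
  k3 = f(0.190000, 1.385594) = 0.453944
  k4 = f(0.380000, 1.472499) = 0.594814
  u ← 1.300000 + (0.38/6)·(k1 + 2k2 + 2k3 + k4) = 1.476934
u(0.38) ≈ 1.4769

1.4769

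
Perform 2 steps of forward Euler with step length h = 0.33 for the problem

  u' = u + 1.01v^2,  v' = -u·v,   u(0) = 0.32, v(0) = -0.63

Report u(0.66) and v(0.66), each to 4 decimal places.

0.8478, -0.4597

Euler on (u,v): u_{n+1} = u_n + h·u', v_{n+1} = v_n + h·v'.
0.000000: (0.320000, -0.630000); f=(0.720869, 0.201600) → (0.557887, -0.563472)
0.330000: (0.557887, -0.563472); f=(0.878562, 0.314354) → (0.847812, -0.459735)
(u(0.66), v(0.66)) ≈ (0.8478, -0.4597)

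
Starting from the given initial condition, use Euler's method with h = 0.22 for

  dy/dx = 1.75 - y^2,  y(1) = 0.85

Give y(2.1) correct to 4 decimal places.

Euler: y_{n+1} = y_n + h·f(x_n, y_n).
x=1.000000, y=0.850000: f=1.027500 → y ← 0.850000 + 0.22·1.027500 = 1.076050
x=1.220000, y=1.076050: f=0.592116 → y ← 1.076050 + 0.22·0.592116 = 1.206316
x=1.440000, y=1.206316: f=0.294803 → y ← 1.206316 + 0.22·0.294803 = 1.271172
x=1.660000, y=1.271172: f=0.134121 → y ← 1.271172 + 0.22·0.134121 = 1.300679
x=1.880000, y=1.300679: f=0.058234 → y ← 1.300679 + 0.22·0.058234 = 1.313490
y(2.1) ≈ 1.3135

1.3135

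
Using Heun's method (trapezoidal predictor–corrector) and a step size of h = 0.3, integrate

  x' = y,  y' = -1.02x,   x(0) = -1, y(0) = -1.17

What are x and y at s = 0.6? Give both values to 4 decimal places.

Heun on (x,y): k1 = f(s_n, state_n); k2 = f(s_n + h, state_n + h·k1); state_{n+1} = state_n + (h/2)·(k1 + k2).
0.000000: (-1.000000, -1.170000)
  k1 = (-1.170000, 1.020000)
  predictor → (-1.351000, -0.864000)
  k2 = (-0.864000, 1.378020)
  → (-1.305100, -0.810297)
0.300000: (-1.305100, -0.810297)
  k1 = (-0.810297, 1.331202)
  predictor → (-1.548189, -0.410936)
  k2 = (-0.410936, 1.579153)
  → (-1.488285, -0.373744)
(x(0.6), y(0.6)) ≈ (-1.4883, -0.3737)

-1.4883, -0.3737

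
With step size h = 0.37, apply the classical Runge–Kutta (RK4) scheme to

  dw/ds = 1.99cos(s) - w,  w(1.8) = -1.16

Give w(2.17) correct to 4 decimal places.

-1.0540

RK4: k1 = f(s_n, w_n); k2 = f(s_n + h/2, w_n + (h/2)·k1); k3 = f(s_n + h/2, w_n + (h/2)·k2); k4 = f(s_n + h, w_n + h·k3); w_{n+1} = w_n + (h/6)·(k1 + 2k2 + 2k3 + k4).
s=1.800000, w=-1.160000:
  k1 = f(1.800000, -1.160000) = 0.707868
  k2 = f(1.985000, -1.029044) = 0.228147
  k3 = f(1.985000, -1.117793) = 0.316895
  k4 = f(2.170000, -1.042749) = -0.079582
  w ← -1.160000 + (0.37/6)·(k1 + 2k2 + 2k3 + k4) = -1.054034
w(2.17) ≈ -1.0540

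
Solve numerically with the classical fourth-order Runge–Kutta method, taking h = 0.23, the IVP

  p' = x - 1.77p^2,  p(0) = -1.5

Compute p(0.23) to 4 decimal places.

-3.7067

RK4: k1 = f(x_n, p_n); k2 = f(x_n + h/2, p_n + (h/2)·k1); k3 = f(x_n + h/2, p_n + (h/2)·k2); k4 = f(x_n + h, p_n + h·k3); p_{n+1} = p_n + (h/6)·(k1 + 2k2 + 2k3 + k4).
x=0.000000, p=-1.500000:
  k1 = f(0.000000, -1.500000) = -3.982500
  k2 = f(0.115000, -1.957987) = -6.670676
  k3 = f(0.115000, -2.267128) = -8.982566
  k4 = f(0.230000, -3.565990) = -22.277827
  p ← -1.500000 + (0.23/6)·(k1 + 2k2 + 2k3 + k4) = -3.706728
p(0.23) ≈ -3.7067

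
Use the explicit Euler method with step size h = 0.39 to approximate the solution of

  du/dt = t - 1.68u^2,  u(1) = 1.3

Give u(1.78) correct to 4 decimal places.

0.9023

Euler: u_{n+1} = u_n + h·f(t_n, u_n).
t=1.000000, u=1.300000: f=-1.839200 → u ← 1.300000 + 0.39·(-1.839200) = 0.582712
t=1.390000, u=0.582712: f=0.819550 → u ← 0.582712 + 0.39·0.819550 = 0.902337
u(1.78) ≈ 0.9023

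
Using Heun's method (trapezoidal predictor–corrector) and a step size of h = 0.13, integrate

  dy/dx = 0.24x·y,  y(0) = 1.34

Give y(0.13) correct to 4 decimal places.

1.3427

Heun: k1 = f(x_n, y_n); k2 = f(x_n + h, y_n + h·k1); y_{n+1} = y_n + (h/2)·(k1 + k2).
x=0.000000, y=1.340000:
  k1 = f(0.000000, 1.340000) = 0.000000
  k2 = f(0.130000, 1.340000) = 0.041808
  y ← 1.340000 + (0.13/2)·(0.000000 + 0.041808) = 1.342718
y(0.13) ≈ 1.3427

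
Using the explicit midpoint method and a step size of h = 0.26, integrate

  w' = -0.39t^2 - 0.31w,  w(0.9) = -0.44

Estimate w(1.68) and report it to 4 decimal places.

-0.8203

Midpoint: k1 = f(t_n, w_n); k2 = f(t_n + h/2, w_n + (h/2)·k1); w_{n+1} = w_n + h·k2.
t=0.900000, w=-0.440000:
  k1 = f(0.900000, -0.440000) = -0.179500
  k2 = f(1.030000, -0.463335) = -0.270117
  w ← -0.440000 + 0.26·(-0.270117) = -0.510230
t=1.160000, w=-0.510230:
  k1 = f(1.160000, -0.510230) = -0.366613
  k2 = f(1.290000, -0.557890) = -0.476053
  w ← -0.510230 + 0.26·(-0.476053) = -0.634004
t=1.420000, w=-0.634004:
  k1 = f(1.420000, -0.634004) = -0.589855
  k2 = f(1.550000, -0.710685) = -0.716663
  w ← -0.634004 + 0.26·(-0.716663) = -0.820337
w(1.68) ≈ -0.8203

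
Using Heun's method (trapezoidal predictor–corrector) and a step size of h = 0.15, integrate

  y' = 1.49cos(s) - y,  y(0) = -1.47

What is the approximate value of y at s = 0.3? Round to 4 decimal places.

-0.7127

Heun: k1 = f(s_n, y_n); k2 = f(s_n + h, y_n + h·k1); y_{n+1} = y_n + (h/2)·(k1 + k2).
s=0.000000, y=-1.470000:
  k1 = f(0.000000, -1.470000) = 2.960000
  k2 = f(0.150000, -1.026000) = 2.499269
  y ← -1.470000 + (0.15/2)·(2.960000 + 2.499269) = -1.060555
s=0.150000, y=-1.060555:
  k1 = f(0.150000, -1.060555) = 2.533824
  k2 = f(0.300000, -0.680481) = 2.103933
  y ← -1.060555 + (0.15/2)·(2.533824 + 2.103933) = -0.712723
y(0.3) ≈ -0.7127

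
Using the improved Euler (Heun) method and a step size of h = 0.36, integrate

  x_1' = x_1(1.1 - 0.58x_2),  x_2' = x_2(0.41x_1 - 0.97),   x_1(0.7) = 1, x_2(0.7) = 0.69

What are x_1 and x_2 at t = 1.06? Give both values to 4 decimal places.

Heun on (x_1,x_2): k1 = f(t_n, state_n); k2 = f(t_n + h, state_n + h·k1); state_{n+1} = state_n + (h/2)·(k1 + k2).
0.700000: (1.000000, 0.690000)
  k1 = (0.699800, -0.386400)
  predictor → (1.251928, 0.550896)
  k2 = (0.977105, -0.251599)
  → (1.301843, 0.575160)
(x_1(1.06), x_2(1.06)) ≈ (1.3018, 0.5752)

1.3018, 0.5752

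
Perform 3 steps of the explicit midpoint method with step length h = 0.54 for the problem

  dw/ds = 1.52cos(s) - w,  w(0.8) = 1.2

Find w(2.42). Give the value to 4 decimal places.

-0.0773

Midpoint: k1 = f(s_n, w_n); k2 = f(s_n + h/2, w_n + (h/2)·k1); w_{n+1} = w_n + h·k2.
s=0.800000, w=1.200000:
  k1 = f(0.800000, 1.200000) = -0.141006
  k2 = f(1.070000, 1.161928) = -0.432140
  w ← 1.200000 + 0.54·(-0.432140) = 0.966645
s=1.340000, w=0.966645:
  k1 = f(1.340000, 0.966645) = -0.618940
  k2 = f(1.610000, 0.799531) = -0.859105
  w ← 0.966645 + 0.54·(-0.859105) = 0.502728
s=1.880000, w=0.502728:
  k1 = f(1.880000, 0.502728) = -0.965264
  k2 = f(2.150000, 0.242107) = -1.074090
  w ← 0.502728 + 0.54·(-1.074090) = -0.077281
w(2.42) ≈ -0.0773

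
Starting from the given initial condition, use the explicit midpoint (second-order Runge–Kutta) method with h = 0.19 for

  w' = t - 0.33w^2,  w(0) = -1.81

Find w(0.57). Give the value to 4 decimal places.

-2.5154

Midpoint: k1 = f(t_n, w_n); k2 = f(t_n + h/2, w_n + (h/2)·k1); w_{n+1} = w_n + h·k2.
t=0.000000, w=-1.810000:
  k1 = f(0.000000, -1.810000) = -1.081113
  k2 = f(0.095000, -1.912706) = -1.112286
  w ← -1.810000 + 0.19·(-1.112286) = -2.021334
t=0.190000, w=-2.021334:
  k1 = f(0.190000, -2.021334) = -1.158312
  k2 = f(0.285000, -2.131374) = -1.214109
  w ← -2.021334 + 0.19·(-1.214109) = -2.252015
t=0.380000, w=-2.252015:
  k1 = f(0.380000, -2.252015) = -1.293619
  k2 = f(0.475000, -2.374909) = -1.386263
  w ← -2.252015 + 0.19·(-1.386263) = -2.515405
w(0.57) ≈ -2.5154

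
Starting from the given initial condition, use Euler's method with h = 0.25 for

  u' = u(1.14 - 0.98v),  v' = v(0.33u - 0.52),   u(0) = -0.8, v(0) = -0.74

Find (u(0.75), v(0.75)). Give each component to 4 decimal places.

-2.3458, -0.3365

Euler on (u,v): u_{n+1} = u_n + h·u', v_{n+1} = v_n + h·v'.
0.000000: (-0.800000, -0.740000); f=(-1.492160, 0.580160) → (-1.173040, -0.594960)
0.250000: (-1.173040, -0.594960); f=(-2.021219, 0.539690) → (-1.678345, -0.460037)
0.500000: (-1.678345, -0.460037); f=(-2.669973, 0.494013) → (-2.345838, -0.336534)
(u(0.75), v(0.75)) ≈ (-2.3458, -0.3365)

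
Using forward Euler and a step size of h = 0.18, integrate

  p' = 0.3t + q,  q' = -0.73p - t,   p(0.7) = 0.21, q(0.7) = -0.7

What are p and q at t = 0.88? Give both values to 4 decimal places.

Euler on (p,q): p_{n+1} = p_n + h·p', q_{n+1} = q_n + h·q'.
0.700000: (0.210000, -0.700000); f=(-0.490000, -0.853300) → (0.121800, -0.853594)
(p(0.88), q(0.88)) ≈ (0.1218, -0.8536)

0.1218, -0.8536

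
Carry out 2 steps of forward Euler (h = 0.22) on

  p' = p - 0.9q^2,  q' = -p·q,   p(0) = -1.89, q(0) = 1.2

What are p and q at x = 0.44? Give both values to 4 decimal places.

-3.7324, 2.6674

Euler on (p,q): p_{n+1} = p_n + h·p', q_{n+1} = q_n + h·q'.
0.000000: (-1.890000, 1.200000); f=(-3.186000, 2.268000) → (-2.590920, 1.698960)
0.220000: (-2.590920, 1.698960); f=(-5.188739, 4.401869) → (-3.732442, 2.667371)
(p(0.44), q(0.44)) ≈ (-3.7324, 2.6674)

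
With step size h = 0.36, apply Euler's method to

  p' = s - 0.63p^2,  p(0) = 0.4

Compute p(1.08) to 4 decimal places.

Euler: p_{n+1} = p_n + h·f(s_n, p_n).
s=0.000000, p=0.400000: f=-0.100800 → p ← 0.400000 + 0.36·(-0.100800) = 0.363712
s=0.360000, p=0.363712: f=0.276660 → p ← 0.363712 + 0.36·0.276660 = 0.463309
s=0.720000, p=0.463309: f=0.584767 → p ← 0.463309 + 0.36·0.584767 = 0.673826
p(1.08) ≈ 0.6738

0.6738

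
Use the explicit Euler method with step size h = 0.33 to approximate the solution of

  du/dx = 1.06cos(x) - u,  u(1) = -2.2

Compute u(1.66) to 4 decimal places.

Euler: u_{n+1} = u_n + h·f(x_n, u_n).
x=1.000000, u=-2.200000: f=2.772720 → u ← -2.200000 + 0.33·2.772720 = -1.285002
x=1.330000, u=-1.285002: f=1.537787 → u ← -1.285002 + 0.33·1.537787 = -0.777533
u(1.66) ≈ -0.7775

-0.7775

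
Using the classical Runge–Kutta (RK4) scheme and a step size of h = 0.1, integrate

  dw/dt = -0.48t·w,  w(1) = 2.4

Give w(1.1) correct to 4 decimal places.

RK4: k1 = f(t_n, w_n); k2 = f(t_n + h/2, w_n + (h/2)·k1); k3 = f(t_n + h/2, w_n + (h/2)·k2); k4 = f(t_n + h, w_n + h·k3); w_{n+1} = w_n + (h/6)·(k1 + 2k2 + 2k3 + k4).
t=1.000000, w=2.400000:
  k1 = f(1.000000, 2.400000) = -1.152000
  k2 = f(1.050000, 2.342400) = -1.180570
  k3 = f(1.050000, 2.340972) = -1.179850
  k4 = f(1.100000, 2.282015) = -1.204904
  w ← 2.400000 + (0.1/6)·(k1 + 2k2 + 2k3 + k4) = 2.282038
w(1.1) ≈ 2.2820

2.2820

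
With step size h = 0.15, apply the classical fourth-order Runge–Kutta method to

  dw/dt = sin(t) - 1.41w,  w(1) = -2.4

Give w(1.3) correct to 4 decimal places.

RK4: k1 = f(t_n, w_n); k2 = f(t_n + h/2, w_n + (h/2)·k1); k3 = f(t_n + h/2, w_n + (h/2)·k2); k4 = f(t_n + h, w_n + h·k3); w_{n+1} = w_n + (h/6)·(k1 + 2k2 + 2k3 + k4).
t=1.000000, w=-2.400000:
  k1 = f(1.000000, -2.400000) = 4.225471
  k2 = f(1.075000, -2.083090) = 3.816747
  k3 = f(1.075000, -2.113744) = 3.859969
  k4 = f(1.150000, -1.821005) = 3.480380
  w ← -2.400000 + (0.15/6)·(k1 + 2k2 + 2k3 + k4) = -1.823518
t=1.150000, w=-1.823518:
  k1 = f(1.150000, -1.823518) = 3.483924
  k2 = f(1.225000, -1.562224) = 3.143541
  k3 = f(1.225000, -1.587752) = 3.179537
  k4 = f(1.300000, -1.346587) = 2.862246
  w ← -1.823518 + (0.15/6)·(k1 + 2k2 + 2k3 + k4) = -1.348710
w(1.3) ≈ -1.3487

-1.3487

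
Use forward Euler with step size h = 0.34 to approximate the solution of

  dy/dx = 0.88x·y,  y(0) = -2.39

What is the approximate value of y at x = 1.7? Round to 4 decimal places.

-5.8189

Euler: y_{n+1} = y_n + h·f(x_n, y_n).
x=0.000000, y=-2.390000: f=0.000000 → y ← -2.390000 + 0.34·0.000000 = -2.390000
x=0.340000, y=-2.390000: f=-0.715088 → y ← -2.390000 + 0.34·(-0.715088) = -2.633130
x=0.680000, y=-2.633130: f=-1.575665 → y ← -2.633130 + 0.34·(-1.575665) = -3.168856
x=1.020000, y=-3.168856: f=-2.844365 → y ← -3.168856 + 0.34·(-2.844365) = -4.135940
x=1.360000, y=-4.135940: f=-4.949893 → y ← -4.135940 + 0.34·(-4.949893) = -5.818904
y(1.7) ≈ -5.8189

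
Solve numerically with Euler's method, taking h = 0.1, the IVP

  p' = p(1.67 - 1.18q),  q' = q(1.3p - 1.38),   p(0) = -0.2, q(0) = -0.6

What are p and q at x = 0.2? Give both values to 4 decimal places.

Euler on (p,q): p_{n+1} = p_n + h·p', q_{n+1} = q_n + h·q'.
0.000000: (-0.200000, -0.600000); f=(-0.475600, 0.984000) → (-0.247560, -0.501600)
0.100000: (-0.247560, -0.501600); f=(-0.559953, 0.853637) → (-0.303555, -0.416236)
(p(0.2), q(0.2)) ≈ (-0.3036, -0.4162)

-0.3036, -0.4162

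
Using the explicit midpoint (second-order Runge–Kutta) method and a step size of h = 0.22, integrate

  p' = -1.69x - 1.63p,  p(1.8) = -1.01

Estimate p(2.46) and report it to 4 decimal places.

Midpoint: k1 = f(x_n, p_n); k2 = f(x_n + h/2, p_n + (h/2)·k1); p_{n+1} = p_n + h·k2.
x=1.800000, p=-1.010000:
  k1 = f(1.800000, -1.010000) = -1.395700
  k2 = f(1.910000, -1.163527) = -1.331351
  p ← -1.010000 + 0.22·(-1.331351) = -1.302897
x=2.020000, p=-1.302897:
  k1 = f(2.020000, -1.302897) = -1.290078
  k2 = f(2.130000, -1.444806) = -1.244667
  p ← -1.302897 + 0.22·(-1.244667) = -1.576724
x=2.240000, p=-1.576724:
  k1 = f(2.240000, -1.576724) = -1.215540
  k2 = f(2.350000, -1.710433) = -1.183494
  p ← -1.576724 + 0.22·(-1.183494) = -1.837093
p(2.46) ≈ -1.8371

-1.8371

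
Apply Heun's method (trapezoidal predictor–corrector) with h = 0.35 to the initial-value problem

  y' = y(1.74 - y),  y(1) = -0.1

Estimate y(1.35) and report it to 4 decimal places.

Heun: k1 = f(s_n, y_n); k2 = f(s_n + h, y_n + h·k1); y_{n+1} = y_n + (h/2)·(k1 + k2).
s=1.000000, y=-0.100000:
  k1 = f(1.000000, -0.100000) = -0.184000
  k2 = f(1.350000, -0.164400) = -0.313083
  y ← -0.100000 + (0.35/2)·(-0.184000 + (-0.313083)) = -0.186990
y(1.35) ≈ -0.1870

-0.1870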